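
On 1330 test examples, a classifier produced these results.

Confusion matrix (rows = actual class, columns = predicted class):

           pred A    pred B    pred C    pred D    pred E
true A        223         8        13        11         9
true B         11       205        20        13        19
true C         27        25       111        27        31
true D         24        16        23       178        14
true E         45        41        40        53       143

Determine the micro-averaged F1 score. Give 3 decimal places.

Micro-averaging pools counts across classes: ΣTP=860, ΣFP=470, ΣFN=470.
Micro-F1 score = 2·TP/(2·TP+FP+FN) on pooled counts = 0.647 (equals overall accuracy in single-label multiclass).

0.647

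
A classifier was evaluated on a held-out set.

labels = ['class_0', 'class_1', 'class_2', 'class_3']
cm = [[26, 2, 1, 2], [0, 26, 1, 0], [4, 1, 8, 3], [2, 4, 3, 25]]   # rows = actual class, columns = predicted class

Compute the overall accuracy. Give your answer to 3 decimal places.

0.787

Accuracy = trace / total = (26+26+8+25=85) / 108 = 85/108 = 0.787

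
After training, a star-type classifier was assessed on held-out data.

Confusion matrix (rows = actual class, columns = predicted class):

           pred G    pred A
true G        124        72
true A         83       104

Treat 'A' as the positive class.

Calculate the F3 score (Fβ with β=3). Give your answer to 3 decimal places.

Fβ = (1+β²)·TP / ((1+β²)·TP + β²·FN + FP), with β²=9
= 10·104 / (10·104 + 9·83 + 72) = 0.559

0.559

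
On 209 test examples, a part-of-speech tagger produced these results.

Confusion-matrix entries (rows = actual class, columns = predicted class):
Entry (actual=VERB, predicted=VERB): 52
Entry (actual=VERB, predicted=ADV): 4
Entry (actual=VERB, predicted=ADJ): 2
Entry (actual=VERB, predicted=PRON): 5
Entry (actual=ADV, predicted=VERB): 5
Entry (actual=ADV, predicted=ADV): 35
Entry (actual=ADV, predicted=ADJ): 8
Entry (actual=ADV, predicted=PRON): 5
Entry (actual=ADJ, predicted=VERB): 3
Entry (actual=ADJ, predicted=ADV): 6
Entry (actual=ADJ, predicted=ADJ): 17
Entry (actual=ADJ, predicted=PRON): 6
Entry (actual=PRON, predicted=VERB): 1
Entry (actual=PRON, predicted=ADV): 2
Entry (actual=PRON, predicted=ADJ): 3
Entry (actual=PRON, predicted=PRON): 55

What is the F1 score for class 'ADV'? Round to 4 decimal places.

F1 score = 2·TP/(2·TP+FP+FN).
ADV: TP=35, FP=4+6+2=12, FN=5+8+5=18 → 70/100 = 0.70000

0.7000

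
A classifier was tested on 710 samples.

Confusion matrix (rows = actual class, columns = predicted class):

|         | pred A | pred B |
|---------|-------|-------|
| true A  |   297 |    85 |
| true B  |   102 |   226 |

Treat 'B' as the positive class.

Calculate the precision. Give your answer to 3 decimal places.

0.727

Precision = TP/(TP+FP) = 226/(226+85) = 226/311 = 0.727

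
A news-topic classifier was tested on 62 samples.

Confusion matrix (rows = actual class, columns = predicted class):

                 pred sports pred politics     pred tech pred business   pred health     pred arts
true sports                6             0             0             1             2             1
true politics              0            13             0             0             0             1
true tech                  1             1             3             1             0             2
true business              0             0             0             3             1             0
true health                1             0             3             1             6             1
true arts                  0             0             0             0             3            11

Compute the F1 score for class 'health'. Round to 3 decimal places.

0.500

Treat 'health' as positive and all other classes as negative.
F1 score = 2·TP/(2·TP+FP+FN).
health: TP=6, FP=2+0+0+1+3=6, FN=1+0+3+1+1=6 → 12/24 = 0.5000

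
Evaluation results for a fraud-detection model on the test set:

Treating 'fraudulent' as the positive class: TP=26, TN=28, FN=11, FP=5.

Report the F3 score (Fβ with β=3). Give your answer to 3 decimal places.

Fβ = (1+β²)·TP / ((1+β²)·TP + β²·FN + FP), with β²=9
= 10·26 / (10·26 + 9·11 + 5) = 0.714

0.714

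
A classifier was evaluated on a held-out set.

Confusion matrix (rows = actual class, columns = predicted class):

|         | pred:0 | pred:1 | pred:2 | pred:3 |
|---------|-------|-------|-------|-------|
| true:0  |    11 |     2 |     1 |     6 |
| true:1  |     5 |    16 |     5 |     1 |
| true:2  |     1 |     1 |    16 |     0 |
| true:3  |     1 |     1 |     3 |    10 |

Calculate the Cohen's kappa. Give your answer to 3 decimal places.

Observed agreement pₒ = trace/N = 53/80 = 0.6625
Expected agreement pₑ = Σ (rowᵢ·colᵢ)/N² = (20·18 + 27·20 + 18·25 + 15·17)/80² = 0.2508
κ = (pₒ − pₑ)/(1 − pₑ) = (0.6625 − 0.2508)/(1 − 0.2508) = 0.550

0.550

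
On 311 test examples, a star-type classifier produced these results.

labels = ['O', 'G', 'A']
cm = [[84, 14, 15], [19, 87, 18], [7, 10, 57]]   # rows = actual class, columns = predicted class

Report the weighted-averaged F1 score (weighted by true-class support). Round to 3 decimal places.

Per-class F1 score (2·TP/(2·TP+FP+FN)):
  O: TP=84, FP=19+7=26, FN=14+15=29 → 168/223 = 0.7534
  G: TP=87, FP=14+10=24, FN=19+18=37 → 174/235 = 0.7404
  A: TP=57, FP=15+18=33, FN=7+10=17 → 114/164 = 0.6951
Weighted-F1 score = Σ (supportᵢ/N)·F1 scoreᵢ with N=311: (113/311)·0.7534 + (124/311)·0.7404 + (74/311)·0.6951 = 0.734

0.734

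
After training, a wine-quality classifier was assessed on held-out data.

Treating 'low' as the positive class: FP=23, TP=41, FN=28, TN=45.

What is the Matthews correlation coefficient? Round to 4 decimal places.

0.2565

MCC = (TP·TN − FP·FN) / √((TP+FP)(TP+FN)(TN+FP)(TN+FN))
Numerator = 41·45 − 23·28 = 1201
Denominator = √(64·69·68·73) = √21921024 = 4681.9893
MCC = 1201 / 4681.9893 = 0.2565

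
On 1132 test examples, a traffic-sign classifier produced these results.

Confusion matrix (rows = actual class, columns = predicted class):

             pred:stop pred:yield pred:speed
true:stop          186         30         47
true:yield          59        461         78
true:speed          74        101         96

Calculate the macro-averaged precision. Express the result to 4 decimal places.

Per-class precision (TP/(TP+FP)):
  stop: TP=186, FP=59+74=133 → 186/319 = 0.58307
  yield: TP=461, FP=30+101=131 → 461/592 = 0.77872
  speed: TP=96, FP=47+78=125 → 96/221 = 0.43439
Macro-precision = mean = (0.58307 + 0.77872 + 0.43439) / 3 = 0.5987

0.5987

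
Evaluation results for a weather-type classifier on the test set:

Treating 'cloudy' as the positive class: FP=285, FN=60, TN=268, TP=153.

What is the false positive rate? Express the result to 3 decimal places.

0.515

FPR = FP/(FP+TN) = 285/(285+268) = 0.515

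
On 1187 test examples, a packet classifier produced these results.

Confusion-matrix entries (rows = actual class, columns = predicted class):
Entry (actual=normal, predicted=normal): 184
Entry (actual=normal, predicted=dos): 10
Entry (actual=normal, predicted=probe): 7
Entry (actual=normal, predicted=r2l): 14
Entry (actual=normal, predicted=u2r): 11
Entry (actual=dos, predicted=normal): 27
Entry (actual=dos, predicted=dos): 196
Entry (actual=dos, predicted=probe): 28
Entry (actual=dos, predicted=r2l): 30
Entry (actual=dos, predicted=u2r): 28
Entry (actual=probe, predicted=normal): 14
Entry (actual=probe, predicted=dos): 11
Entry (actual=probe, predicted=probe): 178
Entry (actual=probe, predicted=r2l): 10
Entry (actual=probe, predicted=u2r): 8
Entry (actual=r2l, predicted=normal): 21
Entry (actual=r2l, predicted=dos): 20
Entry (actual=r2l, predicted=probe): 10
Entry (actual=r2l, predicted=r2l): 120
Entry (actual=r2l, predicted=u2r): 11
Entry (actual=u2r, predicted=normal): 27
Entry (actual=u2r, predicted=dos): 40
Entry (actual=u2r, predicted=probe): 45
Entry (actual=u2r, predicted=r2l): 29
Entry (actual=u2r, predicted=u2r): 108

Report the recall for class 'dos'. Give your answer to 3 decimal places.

0.634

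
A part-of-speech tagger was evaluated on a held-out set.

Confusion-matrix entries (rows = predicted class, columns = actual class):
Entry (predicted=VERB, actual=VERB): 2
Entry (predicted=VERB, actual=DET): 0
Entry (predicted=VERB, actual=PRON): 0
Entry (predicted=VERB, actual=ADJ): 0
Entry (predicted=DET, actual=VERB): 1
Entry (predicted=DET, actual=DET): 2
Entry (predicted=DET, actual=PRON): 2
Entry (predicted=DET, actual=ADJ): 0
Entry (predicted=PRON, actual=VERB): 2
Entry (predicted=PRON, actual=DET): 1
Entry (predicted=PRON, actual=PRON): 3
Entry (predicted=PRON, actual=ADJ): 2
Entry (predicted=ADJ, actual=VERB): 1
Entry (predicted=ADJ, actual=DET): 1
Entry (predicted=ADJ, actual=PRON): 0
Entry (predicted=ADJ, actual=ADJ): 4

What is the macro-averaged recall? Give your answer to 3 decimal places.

Per-class recall (TP/(TP+FN)):
  VERB: TP=2, FN=1+2+1=4 → 2/6 = 0.3333
  DET: TP=2, FN=0+1+1=2 → 2/4 = 0.5000
  PRON: TP=3, FN=0+2+0=2 → 3/5 = 0.6000
  ADJ: TP=4, FN=0+0+2=2 → 4/6 = 0.6667
Macro-recall = mean = (0.3333 + 0.5000 + 0.6000 + 0.6667) / 4 = 0.525

0.525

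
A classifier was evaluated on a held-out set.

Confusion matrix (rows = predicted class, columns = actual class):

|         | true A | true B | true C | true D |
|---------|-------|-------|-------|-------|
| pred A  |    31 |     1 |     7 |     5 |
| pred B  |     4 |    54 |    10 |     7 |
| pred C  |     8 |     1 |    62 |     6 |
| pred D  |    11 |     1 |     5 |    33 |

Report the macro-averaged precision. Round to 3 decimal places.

0.722

Per-class precision (TP/(TP+FP)):
  A: TP=31, FP=1+7+5=13 → 31/44 = 0.7045
  B: TP=54, FP=4+10+7=21 → 54/75 = 0.7200
  C: TP=62, FP=8+1+6=15 → 62/77 = 0.8052
  D: TP=33, FP=11+1+5=17 → 33/50 = 0.6600
Macro-precision = mean = (0.7045 + 0.7200 + 0.8052 + 0.6600) / 4 = 0.722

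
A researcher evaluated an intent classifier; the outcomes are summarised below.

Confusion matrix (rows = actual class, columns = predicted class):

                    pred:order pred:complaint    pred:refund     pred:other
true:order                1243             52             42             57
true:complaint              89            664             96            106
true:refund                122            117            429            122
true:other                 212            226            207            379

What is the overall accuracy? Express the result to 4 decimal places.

0.6522

Accuracy = trace / total = (1243+664+429+379=2715) / 4163 = 2715/4163 = 0.6522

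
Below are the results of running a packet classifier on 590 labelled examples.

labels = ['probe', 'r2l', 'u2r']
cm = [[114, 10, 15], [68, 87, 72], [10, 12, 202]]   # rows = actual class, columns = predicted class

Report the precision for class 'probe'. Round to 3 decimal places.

0.594

Take TP from the diagonal, FP from the rest of the 'probe' prediction marginal, FN from the rest of the 'probe' actual marginal.
precision = TP/(TP+FP).
probe: TP=114, FP=68+10=78 → 114/192 = 0.5938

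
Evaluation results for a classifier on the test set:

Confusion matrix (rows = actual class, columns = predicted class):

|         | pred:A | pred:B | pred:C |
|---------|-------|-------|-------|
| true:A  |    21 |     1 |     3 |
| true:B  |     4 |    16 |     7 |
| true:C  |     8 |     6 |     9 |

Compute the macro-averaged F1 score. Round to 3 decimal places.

Per-class F1 score (2·TP/(2·TP+FP+FN)):
  A: TP=21, FP=4+8=12, FN=1+3=4 → 42/58 = 0.7241
  B: TP=16, FP=1+6=7, FN=4+7=11 → 32/50 = 0.6400
  C: TP=9, FP=3+7=10, FN=8+6=14 → 18/42 = 0.4286
Macro-F1 score = mean = (0.7241 + 0.6400 + 0.4286) / 3 = 0.598

0.598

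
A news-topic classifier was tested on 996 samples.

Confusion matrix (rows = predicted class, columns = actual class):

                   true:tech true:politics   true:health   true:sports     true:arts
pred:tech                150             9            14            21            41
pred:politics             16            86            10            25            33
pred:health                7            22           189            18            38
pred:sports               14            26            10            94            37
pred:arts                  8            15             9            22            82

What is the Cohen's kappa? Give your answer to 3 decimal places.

Observed agreement pₒ = trace/N = 601/996 = 0.6034
Expected agreement pₑ = Σ (rowᵢ·colᵢ)/N² = (195·235 + 158·170 + 232·274 + 180·181 + 231·136)/996² = 0.2019
κ = (pₒ − pₑ)/(1 − pₑ) = (0.6034 − 0.2019)/(1 − 0.2019) = 0.503

0.503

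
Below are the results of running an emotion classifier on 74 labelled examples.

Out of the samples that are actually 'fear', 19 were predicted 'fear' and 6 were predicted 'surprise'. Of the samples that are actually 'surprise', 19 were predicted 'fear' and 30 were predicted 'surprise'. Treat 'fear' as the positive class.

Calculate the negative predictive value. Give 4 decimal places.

NPV = TN/(TN+FN) = 30/(30+6) = 0.8333

0.8333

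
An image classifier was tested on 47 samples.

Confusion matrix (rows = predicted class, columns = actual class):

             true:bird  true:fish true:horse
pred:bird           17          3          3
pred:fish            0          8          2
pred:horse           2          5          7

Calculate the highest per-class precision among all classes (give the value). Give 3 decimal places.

0.800

Per-class precision (TP/(TP+FP)):
  bird: TP=17, FP=3+3=6 → 17/23 = 0.7391
  fish: TP=8, FP=0+2=2 → 8/10 = 0.8000
  horse: TP=7, FP=2+5=7 → 7/14 = 0.5000
Highest is class 'fish' with precision = 0.800.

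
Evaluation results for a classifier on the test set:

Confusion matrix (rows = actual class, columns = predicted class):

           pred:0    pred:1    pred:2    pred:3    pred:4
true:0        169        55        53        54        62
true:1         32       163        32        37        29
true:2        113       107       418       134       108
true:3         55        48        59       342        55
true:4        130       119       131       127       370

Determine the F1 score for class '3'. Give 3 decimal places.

Treat '3' as positive and all other classes as negative.
F1 score = 2·TP/(2·TP+FP+FN).
3: TP=342, FP=54+37+134+127=352, FN=55+48+59+55=217 → 684/1253 = 0.5459

0.546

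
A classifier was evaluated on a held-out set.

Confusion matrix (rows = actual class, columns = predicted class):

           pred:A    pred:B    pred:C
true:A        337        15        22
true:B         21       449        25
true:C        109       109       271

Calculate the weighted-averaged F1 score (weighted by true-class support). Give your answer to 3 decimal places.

Per-class F1 score (2·TP/(2·TP+FP+FN)):
  A: TP=337, FP=21+109=130, FN=15+22=37 → 674/841 = 0.8014
  B: TP=449, FP=15+109=124, FN=21+25=46 → 898/1068 = 0.8408
  C: TP=271, FP=22+25=47, FN=109+109=218 → 542/807 = 0.6716
Weighted-F1 score = Σ (supportᵢ/N)·F1 scoreᵢ with N=1358: (374/1358)·0.8014 + (495/1358)·0.8408 + (489/1358)·0.6716 = 0.769

0.769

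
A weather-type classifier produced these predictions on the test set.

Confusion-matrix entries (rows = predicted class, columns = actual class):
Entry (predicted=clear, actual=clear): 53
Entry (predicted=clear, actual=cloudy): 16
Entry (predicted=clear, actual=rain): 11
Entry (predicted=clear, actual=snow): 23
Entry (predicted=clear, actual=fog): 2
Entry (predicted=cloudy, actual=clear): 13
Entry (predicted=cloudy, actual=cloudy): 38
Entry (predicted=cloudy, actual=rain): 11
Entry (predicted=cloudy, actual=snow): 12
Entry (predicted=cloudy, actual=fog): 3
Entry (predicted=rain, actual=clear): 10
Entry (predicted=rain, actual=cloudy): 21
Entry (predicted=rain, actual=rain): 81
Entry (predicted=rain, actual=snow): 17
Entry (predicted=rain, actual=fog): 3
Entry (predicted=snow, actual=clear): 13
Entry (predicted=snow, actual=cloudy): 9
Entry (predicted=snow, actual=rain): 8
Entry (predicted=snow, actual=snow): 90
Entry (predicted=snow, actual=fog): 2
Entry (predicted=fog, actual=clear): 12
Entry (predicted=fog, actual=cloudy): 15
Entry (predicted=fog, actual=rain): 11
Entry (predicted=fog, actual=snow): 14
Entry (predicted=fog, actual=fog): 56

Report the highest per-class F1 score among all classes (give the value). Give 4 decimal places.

0.6475

Per-class F1 score (2·TP/(2·TP+FP+FN)):
  clear: TP=53, FP=16+11+23+2=52, FN=13+10+13+12=48 → 106/206 = 0.51456
  cloudy: TP=38, FP=13+11+12+3=39, FN=16+21+9+15=61 → 76/176 = 0.43182
  rain: TP=81, FP=10+21+17+3=51, FN=11+11+8+11=41 → 162/254 = 0.63780
  snow: TP=90, FP=13+9+8+2=32, FN=23+12+17+14=66 → 180/278 = 0.64748
  fog: TP=56, FP=12+15+11+14=52, FN=2+3+3+2=10 → 112/174 = 0.64368
Highest is class 'snow' with F1 score = 0.6475.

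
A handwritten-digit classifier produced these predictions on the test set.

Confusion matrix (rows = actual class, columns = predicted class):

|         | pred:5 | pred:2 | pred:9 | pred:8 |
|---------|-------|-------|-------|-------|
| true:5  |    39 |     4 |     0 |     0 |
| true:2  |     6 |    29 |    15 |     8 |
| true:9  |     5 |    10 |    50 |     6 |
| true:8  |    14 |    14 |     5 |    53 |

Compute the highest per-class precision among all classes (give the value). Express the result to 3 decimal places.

0.791

Per-class precision (TP/(TP+FP)):
  5: TP=39, FP=6+5+14=25 → 39/64 = 0.6094
  2: TP=29, FP=4+10+14=28 → 29/57 = 0.5088
  9: TP=50, FP=0+15+5=20 → 50/70 = 0.7143
  8: TP=53, FP=0+8+6=14 → 53/67 = 0.7910
Highest is class '8' with precision = 0.791.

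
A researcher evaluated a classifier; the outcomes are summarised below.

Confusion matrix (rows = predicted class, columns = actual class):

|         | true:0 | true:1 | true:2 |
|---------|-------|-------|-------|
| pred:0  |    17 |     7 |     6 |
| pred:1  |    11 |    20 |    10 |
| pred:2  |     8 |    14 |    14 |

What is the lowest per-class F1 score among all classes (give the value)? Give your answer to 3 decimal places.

0.424

Per-class F1 score (2·TP/(2·TP+FP+FN)):
  0: TP=17, FP=7+6=13, FN=11+8=19 → 34/66 = 0.5152
  1: TP=20, FP=11+10=21, FN=7+14=21 → 40/82 = 0.4878
  2: TP=14, FP=8+14=22, FN=6+10=16 → 28/66 = 0.4242
Lowest is class '2' with F1 score = 0.424.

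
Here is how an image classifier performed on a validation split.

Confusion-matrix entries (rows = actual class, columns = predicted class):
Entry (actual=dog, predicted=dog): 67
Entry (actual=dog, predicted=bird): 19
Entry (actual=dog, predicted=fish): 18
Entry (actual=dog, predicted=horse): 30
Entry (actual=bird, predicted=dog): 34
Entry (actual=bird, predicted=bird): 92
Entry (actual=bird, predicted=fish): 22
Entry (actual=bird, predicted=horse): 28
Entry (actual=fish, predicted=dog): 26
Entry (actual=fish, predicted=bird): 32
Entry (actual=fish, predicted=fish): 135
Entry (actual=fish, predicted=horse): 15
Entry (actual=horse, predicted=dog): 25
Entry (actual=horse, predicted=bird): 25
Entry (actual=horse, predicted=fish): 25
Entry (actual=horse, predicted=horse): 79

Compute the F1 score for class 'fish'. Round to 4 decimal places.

F1 score = 2·TP/(2·TP+FP+FN).
fish: TP=135, FP=18+22+25=65, FN=26+32+15=73 → 270/408 = 0.66176

0.6618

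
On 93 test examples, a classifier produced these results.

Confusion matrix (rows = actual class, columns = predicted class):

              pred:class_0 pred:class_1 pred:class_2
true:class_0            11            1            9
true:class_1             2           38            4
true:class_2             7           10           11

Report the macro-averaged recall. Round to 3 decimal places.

0.593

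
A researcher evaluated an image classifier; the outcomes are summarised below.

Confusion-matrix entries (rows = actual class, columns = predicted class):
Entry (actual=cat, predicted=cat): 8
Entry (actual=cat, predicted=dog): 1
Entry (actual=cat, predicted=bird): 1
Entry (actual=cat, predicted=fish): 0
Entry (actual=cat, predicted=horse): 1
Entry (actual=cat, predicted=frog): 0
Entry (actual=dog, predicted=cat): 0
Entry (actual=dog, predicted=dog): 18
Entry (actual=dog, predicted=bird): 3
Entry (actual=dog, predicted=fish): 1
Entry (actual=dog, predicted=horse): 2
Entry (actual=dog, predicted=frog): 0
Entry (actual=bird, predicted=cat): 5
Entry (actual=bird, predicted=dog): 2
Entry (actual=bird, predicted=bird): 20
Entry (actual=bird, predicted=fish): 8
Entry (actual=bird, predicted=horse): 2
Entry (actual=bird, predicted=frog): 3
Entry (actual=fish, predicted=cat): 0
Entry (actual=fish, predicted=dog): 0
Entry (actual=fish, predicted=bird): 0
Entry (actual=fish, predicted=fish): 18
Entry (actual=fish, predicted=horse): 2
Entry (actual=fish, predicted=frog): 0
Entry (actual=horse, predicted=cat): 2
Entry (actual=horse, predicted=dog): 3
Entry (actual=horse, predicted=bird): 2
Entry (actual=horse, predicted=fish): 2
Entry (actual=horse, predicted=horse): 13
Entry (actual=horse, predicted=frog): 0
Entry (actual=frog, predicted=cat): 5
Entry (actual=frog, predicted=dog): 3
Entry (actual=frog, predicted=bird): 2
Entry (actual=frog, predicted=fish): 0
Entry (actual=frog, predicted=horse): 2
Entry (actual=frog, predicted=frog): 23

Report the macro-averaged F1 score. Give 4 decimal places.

Per-class F1 score (2·TP/(2·TP+FP+FN)):
  cat: TP=8, FP=0+5+0+2+5=12, FN=1+1+0+1+0=3 → 16/31 = 0.51613
  dog: TP=18, FP=1+2+0+3+3=9, FN=0+3+1+2+0=6 → 36/51 = 0.70588
  bird: TP=20, FP=1+3+0+2+2=8, FN=5+2+8+2+3=20 → 40/68 = 0.58824
  fish: TP=18, FP=0+1+8+2+0=11, FN=0+0+0+2+0=2 → 36/49 = 0.73469
  horse: TP=13, FP=1+2+2+2+2=9, FN=2+3+2+2+0=9 → 26/44 = 0.59091
  frog: TP=23, FP=0+0+3+0+0=3, FN=5+3+2+0+2=12 → 46/61 = 0.75410
Macro-F1 score = mean = (0.51613 + 0.70588 + 0.58824 + 0.73469 + 0.59091 + 0.75410) / 6 = 0.6483

0.6483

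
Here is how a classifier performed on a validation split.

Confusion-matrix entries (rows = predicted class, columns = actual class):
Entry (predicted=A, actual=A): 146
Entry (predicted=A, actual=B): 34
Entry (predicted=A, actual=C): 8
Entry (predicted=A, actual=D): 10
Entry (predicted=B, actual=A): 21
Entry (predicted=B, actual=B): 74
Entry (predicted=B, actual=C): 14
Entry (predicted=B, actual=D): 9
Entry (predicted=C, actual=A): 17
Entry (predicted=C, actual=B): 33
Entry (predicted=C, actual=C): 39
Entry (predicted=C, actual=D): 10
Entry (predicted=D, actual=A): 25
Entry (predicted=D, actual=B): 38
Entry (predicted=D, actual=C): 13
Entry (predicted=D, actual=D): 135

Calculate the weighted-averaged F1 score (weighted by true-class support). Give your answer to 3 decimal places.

0.624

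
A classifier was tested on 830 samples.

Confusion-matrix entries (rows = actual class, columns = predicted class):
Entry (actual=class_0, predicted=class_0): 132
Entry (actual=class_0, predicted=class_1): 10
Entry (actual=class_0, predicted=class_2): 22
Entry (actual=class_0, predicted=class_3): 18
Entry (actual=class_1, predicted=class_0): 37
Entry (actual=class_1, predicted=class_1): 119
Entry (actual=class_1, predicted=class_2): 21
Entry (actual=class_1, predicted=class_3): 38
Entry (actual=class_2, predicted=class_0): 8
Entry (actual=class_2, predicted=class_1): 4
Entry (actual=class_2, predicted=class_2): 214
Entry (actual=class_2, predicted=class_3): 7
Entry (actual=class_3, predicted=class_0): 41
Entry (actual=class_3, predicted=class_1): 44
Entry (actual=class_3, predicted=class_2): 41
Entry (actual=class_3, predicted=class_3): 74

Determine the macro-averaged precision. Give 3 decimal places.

0.634

Per-class precision (TP/(TP+FP)):
  class_0: TP=132, FP=37+8+41=86 → 132/218 = 0.6055
  class_1: TP=119, FP=10+4+44=58 → 119/177 = 0.6723
  class_2: TP=214, FP=22+21+41=84 → 214/298 = 0.7181
  class_3: TP=74, FP=18+38+7=63 → 74/137 = 0.5401
Macro-precision = mean = (0.6055 + 0.6723 + 0.7181 + 0.5401) / 4 = 0.634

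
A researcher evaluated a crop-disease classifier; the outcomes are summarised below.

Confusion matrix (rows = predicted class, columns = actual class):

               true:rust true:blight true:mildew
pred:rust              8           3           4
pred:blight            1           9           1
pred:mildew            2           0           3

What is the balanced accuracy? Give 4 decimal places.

Balanced accuracy = mean of per-class recall.
  rust: recall = 8/11 = 0.72727
  blight: recall = 9/12 = 0.75000
  mildew: recall = 3/8 = 0.37500
Mean = (0.72727 + 0.75000 + 0.37500) / 3 = 0.6174

0.6174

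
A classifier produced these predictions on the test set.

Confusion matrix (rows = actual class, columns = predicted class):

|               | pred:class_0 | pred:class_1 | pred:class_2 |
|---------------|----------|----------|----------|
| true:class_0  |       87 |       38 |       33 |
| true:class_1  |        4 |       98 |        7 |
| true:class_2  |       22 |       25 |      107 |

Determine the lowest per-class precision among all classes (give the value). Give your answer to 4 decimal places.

0.6087

Per-class precision (TP/(TP+FP)):
  class_0: TP=87, FP=4+22=26 → 87/113 = 0.76991
  class_1: TP=98, FP=38+25=63 → 98/161 = 0.60870
  class_2: TP=107, FP=33+7=40 → 107/147 = 0.72789
Lowest is class 'class_1' with precision = 0.6087.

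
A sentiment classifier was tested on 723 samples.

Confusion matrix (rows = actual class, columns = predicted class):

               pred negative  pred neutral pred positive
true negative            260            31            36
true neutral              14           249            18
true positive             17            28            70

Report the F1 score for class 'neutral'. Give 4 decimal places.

Treat 'neutral' as positive and all other classes as negative.
F1 score = 2·TP/(2·TP+FP+FN).
neutral: TP=249, FP=31+28=59, FN=14+18=32 → 498/589 = 0.84550

0.8455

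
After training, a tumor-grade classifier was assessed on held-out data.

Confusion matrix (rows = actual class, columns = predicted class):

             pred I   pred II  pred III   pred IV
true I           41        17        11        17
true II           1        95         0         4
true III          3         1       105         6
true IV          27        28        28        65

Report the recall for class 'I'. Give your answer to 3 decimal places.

One-vs-rest for 'I': TP = diagonal; FP = other classes predicted 'I'; FN = 'I' predicted as other.
recall = TP/(TP+FN).
I: TP=41, FN=17+11+17=45 → 41/86 = 0.4767

0.477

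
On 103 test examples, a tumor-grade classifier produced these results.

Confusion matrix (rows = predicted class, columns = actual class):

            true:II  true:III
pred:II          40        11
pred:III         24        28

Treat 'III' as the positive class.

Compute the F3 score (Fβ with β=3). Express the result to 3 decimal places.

Fβ = (1+β²)·TP / ((1+β²)·TP + β²·FN + FP), with β²=9
= 10·28 / (10·28 + 9·11 + 24) = 0.695

0.695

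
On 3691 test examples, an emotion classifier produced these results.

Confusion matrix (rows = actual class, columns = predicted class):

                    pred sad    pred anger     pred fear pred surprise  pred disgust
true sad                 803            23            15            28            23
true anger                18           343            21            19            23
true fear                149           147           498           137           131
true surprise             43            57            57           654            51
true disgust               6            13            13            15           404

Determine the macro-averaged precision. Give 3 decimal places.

Per-class precision (TP/(TP+FP)):
  sad: TP=803, FP=18+149+43+6=216 → 803/1019 = 0.7880
  anger: TP=343, FP=23+147+57+13=240 → 343/583 = 0.5883
  fear: TP=498, FP=15+21+57+13=106 → 498/604 = 0.8245
  surprise: TP=654, FP=28+19+137+15=199 → 654/853 = 0.7667
  disgust: TP=404, FP=23+23+131+51=228 → 404/632 = 0.6392
Macro-precision = mean = (0.7880 + 0.5883 + 0.8245 + 0.7667 + 0.6392) / 5 = 0.721

0.721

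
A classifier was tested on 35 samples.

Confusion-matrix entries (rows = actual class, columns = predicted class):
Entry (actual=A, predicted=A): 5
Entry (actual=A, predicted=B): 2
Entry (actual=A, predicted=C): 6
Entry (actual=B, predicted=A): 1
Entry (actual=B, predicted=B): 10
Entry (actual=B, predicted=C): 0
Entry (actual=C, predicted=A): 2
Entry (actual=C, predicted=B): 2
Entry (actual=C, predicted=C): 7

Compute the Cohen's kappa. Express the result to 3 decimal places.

Observed agreement pₒ = trace/N = 22/35 = 0.6286
Expected agreement pₑ = Σ (rowᵢ·colᵢ)/N² = (13·8 + 11·14 + 11·13)/35² = 0.3273
κ = (pₒ − pₑ)/(1 − pₑ) = (0.6286 − 0.3273)/(1 − 0.3273) = 0.448

0.448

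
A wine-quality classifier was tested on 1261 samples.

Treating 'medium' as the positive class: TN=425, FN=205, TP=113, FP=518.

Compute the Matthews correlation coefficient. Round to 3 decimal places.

MCC = (TP·TN − FP·FN) / √((TP+FP)(TP+FN)(TN+FP)(TN+FN))
Numerator = 113·425 − 518·205 = -58165
Denominator = √(631·318·943·630) = √119208911220 = 345266.4351
MCC = -58165 / 345266.4351 = -0.168

-0.168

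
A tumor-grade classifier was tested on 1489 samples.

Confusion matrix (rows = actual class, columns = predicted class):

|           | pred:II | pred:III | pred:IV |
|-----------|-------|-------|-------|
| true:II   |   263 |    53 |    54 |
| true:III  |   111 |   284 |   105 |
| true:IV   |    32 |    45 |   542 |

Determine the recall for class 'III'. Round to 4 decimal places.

0.5680

recall = TP/(TP+FN).
III: TP=284, FN=111+105=216 → 284/500 = 0.56800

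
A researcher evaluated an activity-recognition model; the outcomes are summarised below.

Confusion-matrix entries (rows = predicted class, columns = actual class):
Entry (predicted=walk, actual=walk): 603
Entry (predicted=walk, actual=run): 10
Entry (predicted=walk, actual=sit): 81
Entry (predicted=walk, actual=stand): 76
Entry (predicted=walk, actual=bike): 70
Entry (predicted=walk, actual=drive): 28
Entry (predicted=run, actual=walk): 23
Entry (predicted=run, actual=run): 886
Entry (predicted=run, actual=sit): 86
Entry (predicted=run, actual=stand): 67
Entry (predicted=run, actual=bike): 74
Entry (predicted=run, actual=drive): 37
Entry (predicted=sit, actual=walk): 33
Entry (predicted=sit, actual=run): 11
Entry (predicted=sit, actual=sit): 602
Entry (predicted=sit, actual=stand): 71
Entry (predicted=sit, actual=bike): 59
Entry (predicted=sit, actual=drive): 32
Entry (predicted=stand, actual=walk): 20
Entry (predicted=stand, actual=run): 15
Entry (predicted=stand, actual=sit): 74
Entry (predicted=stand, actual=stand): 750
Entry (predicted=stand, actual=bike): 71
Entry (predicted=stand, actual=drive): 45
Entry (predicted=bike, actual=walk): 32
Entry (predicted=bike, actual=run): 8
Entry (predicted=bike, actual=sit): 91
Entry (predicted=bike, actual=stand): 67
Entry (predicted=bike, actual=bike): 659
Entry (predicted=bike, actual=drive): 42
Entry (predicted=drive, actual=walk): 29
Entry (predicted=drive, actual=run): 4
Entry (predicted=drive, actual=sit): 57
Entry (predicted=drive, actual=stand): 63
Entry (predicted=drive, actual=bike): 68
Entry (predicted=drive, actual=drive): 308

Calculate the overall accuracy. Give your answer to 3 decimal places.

Accuracy = trace / total = (603+886+602+750+659+308=3808) / 5252 = 3808/5252 = 0.725

0.725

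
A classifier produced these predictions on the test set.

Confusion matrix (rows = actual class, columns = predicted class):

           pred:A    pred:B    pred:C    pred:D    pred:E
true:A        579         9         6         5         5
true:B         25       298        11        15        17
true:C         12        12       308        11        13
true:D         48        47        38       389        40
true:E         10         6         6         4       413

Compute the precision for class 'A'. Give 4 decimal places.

One-vs-rest for 'A': TP = diagonal; FP = other classes predicted 'A'; FN = 'A' predicted as other.
precision = TP/(TP+FP).
A: TP=579, FP=25+12+48+10=95 → 579/674 = 0.85905

0.8591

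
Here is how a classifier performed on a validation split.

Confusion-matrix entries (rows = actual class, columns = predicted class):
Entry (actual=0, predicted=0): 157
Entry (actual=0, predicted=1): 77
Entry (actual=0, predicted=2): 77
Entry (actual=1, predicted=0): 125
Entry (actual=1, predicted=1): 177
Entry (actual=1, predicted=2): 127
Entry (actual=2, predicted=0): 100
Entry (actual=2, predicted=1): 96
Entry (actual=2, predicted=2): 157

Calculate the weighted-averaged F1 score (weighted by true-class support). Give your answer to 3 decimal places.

Per-class F1 score (2·TP/(2·TP+FP+FN)):
  0: TP=157, FP=125+100=225, FN=77+77=154 → 314/693 = 0.4531
  1: TP=177, FP=77+96=173, FN=125+127=252 → 354/779 = 0.4544
  2: TP=157, FP=77+127=204, FN=100+96=196 → 314/714 = 0.4398
Weighted-F1 score = Σ (supportᵢ/N)·F1 scoreᵢ with N=1093: (311/1093)·0.4531 + (429/1093)·0.4544 + (353/1093)·0.4398 = 0.449

0.449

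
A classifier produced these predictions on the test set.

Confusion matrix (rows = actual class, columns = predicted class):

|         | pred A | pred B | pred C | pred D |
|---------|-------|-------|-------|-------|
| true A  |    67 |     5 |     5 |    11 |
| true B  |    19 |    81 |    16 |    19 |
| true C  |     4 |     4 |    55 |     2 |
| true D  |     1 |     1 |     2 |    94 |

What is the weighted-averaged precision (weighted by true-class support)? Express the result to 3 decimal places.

Per-class precision (TP/(TP+FP)):
  A: TP=67, FP=19+4+1=24 → 67/91 = 0.7363
  B: TP=81, FP=5+4+1=10 → 81/91 = 0.8901
  C: TP=55, FP=5+16+2=23 → 55/78 = 0.7051
  D: TP=94, FP=11+19+2=32 → 94/126 = 0.7460
Weighted-precision = Σ (supportᵢ/N)·precisionᵢ with N=386: (88/386)·0.7363 + (135/386)·0.8901 + (65/386)·0.7051 + (98/386)·0.7460 = 0.787

0.787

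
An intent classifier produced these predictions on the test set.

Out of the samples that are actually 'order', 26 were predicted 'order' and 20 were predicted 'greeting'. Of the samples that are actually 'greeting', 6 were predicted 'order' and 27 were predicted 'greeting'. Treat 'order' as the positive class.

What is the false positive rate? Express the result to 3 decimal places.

0.182

FPR = FP/(FP+TN) = 6/(6+27) = 0.182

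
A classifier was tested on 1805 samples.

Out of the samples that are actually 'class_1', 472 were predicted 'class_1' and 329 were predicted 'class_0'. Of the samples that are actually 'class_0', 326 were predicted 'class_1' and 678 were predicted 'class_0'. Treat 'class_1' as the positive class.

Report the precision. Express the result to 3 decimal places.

0.591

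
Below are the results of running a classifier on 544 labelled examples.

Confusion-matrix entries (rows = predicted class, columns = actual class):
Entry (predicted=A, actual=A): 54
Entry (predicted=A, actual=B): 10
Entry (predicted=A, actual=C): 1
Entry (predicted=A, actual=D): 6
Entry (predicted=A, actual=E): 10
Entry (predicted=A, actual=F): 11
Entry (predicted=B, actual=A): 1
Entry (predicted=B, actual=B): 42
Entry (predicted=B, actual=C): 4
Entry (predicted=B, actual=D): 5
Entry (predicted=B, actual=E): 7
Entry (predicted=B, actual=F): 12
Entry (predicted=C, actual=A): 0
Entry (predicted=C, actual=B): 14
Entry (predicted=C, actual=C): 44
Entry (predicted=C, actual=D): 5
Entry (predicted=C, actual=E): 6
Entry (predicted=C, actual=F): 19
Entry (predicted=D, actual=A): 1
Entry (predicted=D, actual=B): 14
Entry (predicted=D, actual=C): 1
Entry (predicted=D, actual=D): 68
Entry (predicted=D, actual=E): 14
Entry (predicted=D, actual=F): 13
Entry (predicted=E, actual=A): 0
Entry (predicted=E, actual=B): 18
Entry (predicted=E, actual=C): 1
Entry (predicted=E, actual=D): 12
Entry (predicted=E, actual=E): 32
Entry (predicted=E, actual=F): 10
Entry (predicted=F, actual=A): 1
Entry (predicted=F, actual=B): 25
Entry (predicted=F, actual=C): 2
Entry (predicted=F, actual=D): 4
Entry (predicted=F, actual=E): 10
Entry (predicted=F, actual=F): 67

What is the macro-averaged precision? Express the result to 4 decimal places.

0.5574

Per-class precision (TP/(TP+FP)):
  A: TP=54, FP=10+1+6+10+11=38 → 54/92 = 0.58696
  B: TP=42, FP=1+4+5+7+12=29 → 42/71 = 0.59155
  C: TP=44, FP=0+14+5+6+19=44 → 44/88 = 0.50000
  D: TP=68, FP=1+14+1+14+13=43 → 68/111 = 0.61261
  E: TP=32, FP=0+18+1+12+10=41 → 32/73 = 0.43836
  F: TP=67, FP=1+25+2+4+10=42 → 67/109 = 0.61468
Macro-precision = mean = (0.58696 + 0.59155 + 0.50000 + 0.61261 + 0.43836 + 0.61468) / 6 = 0.5574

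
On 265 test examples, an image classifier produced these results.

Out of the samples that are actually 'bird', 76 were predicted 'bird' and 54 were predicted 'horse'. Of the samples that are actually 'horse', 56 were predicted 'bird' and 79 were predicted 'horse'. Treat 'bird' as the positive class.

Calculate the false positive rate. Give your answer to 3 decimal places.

0.415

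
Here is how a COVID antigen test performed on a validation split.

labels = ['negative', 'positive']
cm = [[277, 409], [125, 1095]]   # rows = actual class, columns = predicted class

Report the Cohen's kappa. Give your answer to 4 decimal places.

Observed agreement pₒ = trace/N = 1372/1906 = 0.71983
Expected agreement pₑ = Σ (rowᵢ·colᵢ)/N² = (686·402 + 1220·1504)/1906² = 0.58099
κ = (pₒ − pₑ)/(1 − pₑ) = (0.71983 − 0.58099)/(1 − 0.58099) = 0.3314

0.3314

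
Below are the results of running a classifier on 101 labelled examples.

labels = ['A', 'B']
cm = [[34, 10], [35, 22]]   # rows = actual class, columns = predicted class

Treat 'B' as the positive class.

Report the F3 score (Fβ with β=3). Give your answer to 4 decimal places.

Fβ = (1+β²)·TP / ((1+β²)·TP + β²·FN + FP), with β²=9
= 10·22 / (10·22 + 9·35 + 10) = 0.4037

0.4037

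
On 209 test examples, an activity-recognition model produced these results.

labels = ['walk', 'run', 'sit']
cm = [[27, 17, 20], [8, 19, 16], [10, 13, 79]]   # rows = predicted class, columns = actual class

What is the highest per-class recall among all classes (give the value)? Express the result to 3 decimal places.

0.687

Per-class recall (TP/(TP+FN)):
  walk: TP=27, FN=8+10=18 → 27/45 = 0.6000
  run: TP=19, FN=17+13=30 → 19/49 = 0.3878
  sit: TP=79, FN=20+16=36 → 79/115 = 0.6870
Highest is class 'sit' with recall = 0.687.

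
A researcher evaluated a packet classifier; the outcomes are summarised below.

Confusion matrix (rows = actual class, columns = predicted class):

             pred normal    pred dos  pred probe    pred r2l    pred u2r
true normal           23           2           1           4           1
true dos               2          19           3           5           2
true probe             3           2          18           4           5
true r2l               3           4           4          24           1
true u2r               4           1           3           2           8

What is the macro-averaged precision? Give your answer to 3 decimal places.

0.608

Per-class precision (TP/(TP+FP)):
  normal: TP=23, FP=2+3+3+4=12 → 23/35 = 0.6571
  dos: TP=19, FP=2+2+4+1=9 → 19/28 = 0.6786
  probe: TP=18, FP=1+3+4+3=11 → 18/29 = 0.6207
  r2l: TP=24, FP=4+5+4+2=15 → 24/39 = 0.6154
  u2r: TP=8, FP=1+2+5+1=9 → 8/17 = 0.4706
Macro-precision = mean = (0.6571 + 0.6786 + 0.6207 + 0.6154 + 0.4706) / 5 = 0.608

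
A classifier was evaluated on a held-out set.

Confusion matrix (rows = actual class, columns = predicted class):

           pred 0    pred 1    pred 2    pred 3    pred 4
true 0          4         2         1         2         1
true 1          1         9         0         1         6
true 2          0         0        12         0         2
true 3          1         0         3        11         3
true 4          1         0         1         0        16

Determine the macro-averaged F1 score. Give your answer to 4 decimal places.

Per-class F1 score (2·TP/(2·TP+FP+FN)):
  0: TP=4, FP=1+0+1+1=3, FN=2+1+2+1=6 → 8/17 = 0.47059
  1: TP=9, FP=2+0+0+0=2, FN=1+0+1+6=8 → 18/28 = 0.64286
  2: TP=12, FP=1+0+3+1=5, FN=0+0+0+2=2 → 24/31 = 0.77419
  3: TP=11, FP=2+1+0+0=3, FN=1+0+3+3=7 → 22/32 = 0.68750
  4: TP=16, FP=1+6+2+3=12, FN=1+0+1+0=2 → 32/46 = 0.69565
Macro-F1 score = mean = (0.47059 + 0.64286 + 0.77419 + 0.68750 + 0.69565) / 5 = 0.6542

0.6542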